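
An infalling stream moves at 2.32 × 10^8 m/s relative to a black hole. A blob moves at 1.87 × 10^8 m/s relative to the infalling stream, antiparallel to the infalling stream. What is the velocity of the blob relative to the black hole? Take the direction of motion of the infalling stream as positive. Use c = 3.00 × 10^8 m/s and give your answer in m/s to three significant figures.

In units of c (dividing by 3.00 × 10^8 m/s): v = 0.773, u' = -0.623.
u = (u' + v)/(1 + u'v/c²):
u = (-0.623 + 0.773) / (1 + (-0.623)·0.773) = 0.1500/0.5180 = 0.2896
(Galilean addition would give +0.150c.)
Converting back: u = 0.2896 × 3.00 × 10^8 m/s.

+8.69 × 10^7 m/s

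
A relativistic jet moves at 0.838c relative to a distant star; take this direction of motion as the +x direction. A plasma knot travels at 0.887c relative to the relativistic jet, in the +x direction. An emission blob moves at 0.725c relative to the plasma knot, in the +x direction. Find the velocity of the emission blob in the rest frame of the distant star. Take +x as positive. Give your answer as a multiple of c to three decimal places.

Apply u = (u' + v)/(1 + u'v/c²) successively, working outward toward the distant star.
Start: velocity of the relativistic jet relative to the distant star = 0.8380c.
Compose with the plasma knot (u' = 0.887 in the relativistic jet frame): u_1 = (0.887 + 0.838) / (1 + 0.887·0.838) = 1.7250/1.7433 = 0.9895.
Compose with the emission blob (u' = 0.725 in the plasma knot frame): u_2 = (0.725 + 0.989) / (1 + 0.725·0.989) = 1.7145/1.7174 = 0.9983.

0.998c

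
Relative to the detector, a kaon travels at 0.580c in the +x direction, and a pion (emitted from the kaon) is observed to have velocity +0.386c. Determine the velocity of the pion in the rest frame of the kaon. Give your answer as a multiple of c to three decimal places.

Invert the composition law: u' = (u − v)/(1 − uv/c²).
u' = (0.386 − 0.580) / (1 − (0.386)(0.580)) = -0.1940/0.7761 = -0.2500.

-0.250c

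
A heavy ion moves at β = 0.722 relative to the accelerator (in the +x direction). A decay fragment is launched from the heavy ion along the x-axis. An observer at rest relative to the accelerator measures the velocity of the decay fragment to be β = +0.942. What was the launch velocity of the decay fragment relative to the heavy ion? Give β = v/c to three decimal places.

Invert the composition law: u' = (u − v)/(1 − uv/c²).
u' = (0.942 − 0.722) / (1 − (0.942)(0.722)) = 0.2200/0.3199 = 0.6878.

β = +0.688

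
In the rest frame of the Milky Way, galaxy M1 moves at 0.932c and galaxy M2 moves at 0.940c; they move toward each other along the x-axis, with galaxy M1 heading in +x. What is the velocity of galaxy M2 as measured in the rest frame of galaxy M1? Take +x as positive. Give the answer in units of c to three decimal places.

β_A = 0.932, β_B = -0.940.
Transform to A's frame with the inverse velocity-addition law: u' = (u − v)/(1 − uv/c²), taking u = β_B and v = β_A.
u' = (-0.940 − 0.932) / (1 − (0.932)(-0.940)) = -1.8720/1.8761 = -0.9978.

-0.998c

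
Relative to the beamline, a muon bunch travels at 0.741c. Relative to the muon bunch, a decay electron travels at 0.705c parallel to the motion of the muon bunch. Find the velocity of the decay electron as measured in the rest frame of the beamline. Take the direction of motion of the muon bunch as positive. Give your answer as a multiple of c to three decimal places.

0.950c

With v = 0.741 and u' = 0.705 (in units of c),
u = (u' + v)/(1 + u'v/c²):
u = (0.705 + 0.741) / (1 + 0.705·0.741) = 1.4460/1.5224 = 0.9498
(Galilean addition would give +1.446c, exceeding c.)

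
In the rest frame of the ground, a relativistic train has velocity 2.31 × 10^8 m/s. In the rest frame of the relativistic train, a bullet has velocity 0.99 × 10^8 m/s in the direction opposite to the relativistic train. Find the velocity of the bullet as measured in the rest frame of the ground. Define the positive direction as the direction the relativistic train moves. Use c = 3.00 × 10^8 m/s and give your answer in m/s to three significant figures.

In units of c (dividing by 3.00 × 10^8 m/s): v = 0.770, u' = -0.330.
u = (u' + v)/(1 + u'v/c²):
u = (-0.330 + 0.770) / (1 + (-0.330)·0.770) = 0.4400/0.7459 = 0.5899
Converting back: u = 0.5899 × 3.00 × 10^8 m/s.

+1.77 × 10^8 m/s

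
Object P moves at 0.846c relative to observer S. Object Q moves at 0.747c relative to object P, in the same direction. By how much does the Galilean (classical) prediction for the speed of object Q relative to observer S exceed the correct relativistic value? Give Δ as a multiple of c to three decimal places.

Δ = 0.617c

Galilean: u_cl = 0.747 + 0.846 = 1.5930.
Relativistic: u_rel = (0.747 + 0.846) / (1 + 0.747·0.846) = 1.5930/1.6320 = 0.9761.
Δ = 1.5930 − 0.9761 = 0.6169.
(The classical prediction exceeds c; the relativistic result does not.)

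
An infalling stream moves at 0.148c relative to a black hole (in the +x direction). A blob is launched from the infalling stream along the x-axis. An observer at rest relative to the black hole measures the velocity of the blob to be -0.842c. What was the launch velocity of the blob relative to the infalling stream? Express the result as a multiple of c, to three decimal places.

-0.880c

Invert the composition law: u' = (u − v)/(1 − uv/c²).
u' = (-0.842 − 0.148) / (1 − (-0.842)(0.148)) = -0.9900/1.1246 = -0.8803.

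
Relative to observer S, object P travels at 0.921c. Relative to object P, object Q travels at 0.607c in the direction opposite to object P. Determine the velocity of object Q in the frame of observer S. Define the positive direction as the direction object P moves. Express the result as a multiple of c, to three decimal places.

With v = 0.921 and u' = -0.607 (in units of c),
u = (u' + v)/(1 + u'v/c²):
u = (-0.607 + 0.921) / (1 + (-0.607)·0.921) = 0.3140/0.4410 = 0.7121

+0.712c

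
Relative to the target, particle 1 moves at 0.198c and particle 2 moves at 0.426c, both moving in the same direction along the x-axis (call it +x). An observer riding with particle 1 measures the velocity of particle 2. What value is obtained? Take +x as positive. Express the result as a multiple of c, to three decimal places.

β_A = 0.198, β_B = 0.426.
Transform to A's frame with the inverse velocity-addition law: u' = (u − v)/(1 − uv/c²), taking u = β_B and v = β_A.
u' = (0.426 − 0.198) / (1 − (0.198)(0.426)) = 0.2280/0.9157 = 0.2490.

+0.249c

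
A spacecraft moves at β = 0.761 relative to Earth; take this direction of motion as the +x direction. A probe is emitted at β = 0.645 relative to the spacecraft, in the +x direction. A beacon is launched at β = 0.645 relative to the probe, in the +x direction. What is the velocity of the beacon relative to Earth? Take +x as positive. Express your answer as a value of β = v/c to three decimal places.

β = 0.987

Apply u = (u' + v)/(1 + u'v/c²) successively, working outward toward Earth.
Start: velocity of the spacecraft relative to Earth = 0.7610c.
Compose with the probe (u' = 0.645 in the spacecraft frame): u_1 = (0.645 + 0.761) / (1 + 0.645·0.761) = 1.4060/1.4908 = 0.9431.
Compose with the beacon (u' = 0.645 in the probe frame): u_2 = (0.645 + 0.943) / (1 + 0.645·0.943) = 1.5881/1.6083 = 0.9874.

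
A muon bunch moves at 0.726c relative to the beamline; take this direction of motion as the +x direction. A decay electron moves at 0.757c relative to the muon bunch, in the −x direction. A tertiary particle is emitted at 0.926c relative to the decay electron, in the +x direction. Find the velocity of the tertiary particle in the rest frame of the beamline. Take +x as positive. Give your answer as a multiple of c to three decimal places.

+0.916c

Apply u = (u' + v)/(1 + u'v/c²) successively, working outward toward the beamline.
Start: velocity of the muon bunch relative to the beamline = 0.7260c.
Compose with the decay electron (u' = -0.757 in the muon bunch frame): u_1 = (-0.757 + 0.726) / (1 + (-0.757)·0.726) = -0.0310/0.4504 = -0.0688.
Compose with the tertiary particle (u' = 0.926 in the decay electron frame): u_2 = (0.926 + (-0.069)) / (1 + 0.926·(-0.069)) = 0.8572/0.9363 = 0.9155.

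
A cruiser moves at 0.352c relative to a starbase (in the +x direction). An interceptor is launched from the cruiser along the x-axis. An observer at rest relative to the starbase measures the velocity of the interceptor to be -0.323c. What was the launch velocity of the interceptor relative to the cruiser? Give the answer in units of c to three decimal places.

-0.606c

Invert the composition law: u' = (u − v)/(1 − uv/c²).
u' = (-0.323 − 0.352) / (1 − (-0.323)(0.352)) = -0.6750/1.1137 = -0.6061.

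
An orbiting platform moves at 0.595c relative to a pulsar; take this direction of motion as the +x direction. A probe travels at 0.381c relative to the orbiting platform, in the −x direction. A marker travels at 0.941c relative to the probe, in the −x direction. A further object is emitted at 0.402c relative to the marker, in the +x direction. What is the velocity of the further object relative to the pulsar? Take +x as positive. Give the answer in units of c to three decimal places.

Apply u = (u' + v)/(1 + u'v/c²) successively, working outward toward the pulsar.
Start: velocity of the orbiting platform relative to the pulsar = 0.5950c.
Compose with the probe (u' = -0.381 in the orbiting platform frame): u_1 = (-0.381 + 0.595) / (1 + (-0.381)·0.595) = 0.2140/0.7733 = 0.2767.
Compose with the marker (u' = -0.941 in the probe frame): u_2 = (-0.941 + 0.277) / (1 + (-0.941)·0.277) = -0.6643/0.7396 = -0.8982.
Compose with the further object (u' = 0.402 in the marker frame): u_3 = (0.402 + (-0.898)) / (1 + 0.402·(-0.898)) = -0.4962/0.6389 = -0.7765.

-0.777c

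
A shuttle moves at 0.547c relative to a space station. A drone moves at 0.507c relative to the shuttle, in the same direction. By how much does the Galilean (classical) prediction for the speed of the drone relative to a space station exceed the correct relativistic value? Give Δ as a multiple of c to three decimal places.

Galilean: u_cl = 0.507 + 0.547 = 1.0540.
Relativistic: u_rel = (0.507 + 0.547) / (1 + 0.507·0.547) = 1.0540/1.2773 = 0.8252.
Δ = 1.0540 − 0.8252 = 0.2288.
(The classical prediction exceeds c; the relativistic result does not.)

Δ = 0.229c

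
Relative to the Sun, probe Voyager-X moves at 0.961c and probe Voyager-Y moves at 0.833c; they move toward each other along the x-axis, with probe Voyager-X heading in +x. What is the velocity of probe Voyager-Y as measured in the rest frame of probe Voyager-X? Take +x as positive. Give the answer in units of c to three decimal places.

-0.996c

β_A = 0.961, β_B = -0.833.
Transform to A's frame with the inverse velocity-addition law: u' = (u − v)/(1 − uv/c²), taking u = β_B and v = β_A.
u' = (-0.833 − 0.961) / (1 − (0.961)(-0.833)) = -1.7940/1.8005 = -0.9964.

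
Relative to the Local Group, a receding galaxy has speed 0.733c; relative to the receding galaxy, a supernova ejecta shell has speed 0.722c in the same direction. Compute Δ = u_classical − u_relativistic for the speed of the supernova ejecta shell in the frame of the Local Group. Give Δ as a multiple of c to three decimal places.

Galilean: u_cl = 0.722 + 0.733 = 1.4550.
Relativistic: u_rel = (0.722 + 0.733) / (1 + 0.722·0.733) = 1.4550/1.5292 = 0.9515.
Δ = 1.4550 − 0.9515 = 0.5035.
(The classical prediction exceeds c; the relativistic result does not.)

Δ = 0.504c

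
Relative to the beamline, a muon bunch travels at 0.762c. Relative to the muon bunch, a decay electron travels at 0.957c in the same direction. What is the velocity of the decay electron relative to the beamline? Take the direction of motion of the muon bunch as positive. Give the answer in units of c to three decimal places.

0.994c

With v = 0.762 and u' = 0.957 (in units of c),
u = (u' + v)/(1 + u'v/c²):
u = (0.957 + 0.762) / (1 + 0.957·0.762) = 1.7190/1.7292 = 0.9941
(Galilean addition would give +1.719c, exceeding c.)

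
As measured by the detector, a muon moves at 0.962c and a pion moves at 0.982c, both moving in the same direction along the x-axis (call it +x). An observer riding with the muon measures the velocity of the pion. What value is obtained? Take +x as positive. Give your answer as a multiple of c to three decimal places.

β_A = 0.962, β_B = 0.982.
Transform to A's frame with the inverse velocity-addition law: u' = (u − v)/(1 − uv/c²), taking u = β_B and v = β_A.
u' = (0.982 − 0.962) / (1 − (0.962)(0.982)) = 0.0200/0.0553 = 0.3616.

+0.362c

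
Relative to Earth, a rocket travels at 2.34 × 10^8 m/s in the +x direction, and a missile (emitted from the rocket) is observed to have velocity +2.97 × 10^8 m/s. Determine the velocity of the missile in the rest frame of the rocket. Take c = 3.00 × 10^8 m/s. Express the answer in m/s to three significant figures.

v = 0.780c, u = 0.990c.
Invert the composition law: u' = (u − v)/(1 − uv/c²).
u' = (0.990 − 0.780) / (1 − (0.990)(0.780)) = 0.2100/0.2278 = 0.9219.
u' = 0.9219 × 3.00 × 10^8 m/s.

+2.77 × 10^8 m/s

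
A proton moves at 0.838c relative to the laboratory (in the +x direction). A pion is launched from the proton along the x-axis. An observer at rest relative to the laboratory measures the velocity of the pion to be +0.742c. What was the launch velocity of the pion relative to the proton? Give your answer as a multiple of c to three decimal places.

-0.254c

Invert the composition law: u' = (u − v)/(1 − uv/c²).
u' = (0.742 − 0.838) / (1 − (0.742)(0.838)) = -0.0960/0.3782 = -0.2538.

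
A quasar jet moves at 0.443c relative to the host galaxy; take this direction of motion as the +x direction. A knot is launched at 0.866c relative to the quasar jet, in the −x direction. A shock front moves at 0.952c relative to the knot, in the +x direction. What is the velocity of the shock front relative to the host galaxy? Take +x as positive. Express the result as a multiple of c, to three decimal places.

+0.767c

Apply u = (u' + v)/(1 + u'v/c²) successively, working outward toward the host galaxy.
Start: velocity of the quasar jet relative to the host galaxy = 0.4430c.
Compose with the knot (u' = -0.866 in the quasar jet frame): u_1 = (-0.866 + 0.443) / (1 + (-0.866)·0.443) = -0.4230/0.6164 = -0.6863.
Compose with the shock front (u' = 0.952 in the knot frame): u_2 = (0.952 + (-0.686)) / (1 + 0.952·(-0.686)) = 0.2657/0.3467 = 0.7665.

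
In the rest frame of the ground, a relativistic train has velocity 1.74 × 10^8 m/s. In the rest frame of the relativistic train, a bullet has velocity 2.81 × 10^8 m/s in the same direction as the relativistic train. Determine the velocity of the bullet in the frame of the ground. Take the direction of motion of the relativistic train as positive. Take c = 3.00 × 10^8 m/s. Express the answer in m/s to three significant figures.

In units of c (dividing by 3.00 × 10^8 m/s): v = 0.580, u' = 0.937.
u = (u' + v)/(1 + u'v/c²):
u = (0.937 + 0.580) / (1 + 0.937·0.580) = 1.5167/1.5433 = 0.9828
Converting back: u = 0.9828 × 3.00 × 10^8 m/s.

2.95 × 10^8 m/s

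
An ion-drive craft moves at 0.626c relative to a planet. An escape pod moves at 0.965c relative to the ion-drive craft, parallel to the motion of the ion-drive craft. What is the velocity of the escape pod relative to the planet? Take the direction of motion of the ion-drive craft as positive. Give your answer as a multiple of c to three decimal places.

0.992c

With v = 0.626 and u' = 0.965 (in units of c),
u = (u' + v)/(1 + u'v/c²):
u = (0.965 + 0.626) / (1 + 0.965·0.626) = 1.5910/1.6041 = 0.9918
(Galilean addition would give +1.591c, exceeding c.)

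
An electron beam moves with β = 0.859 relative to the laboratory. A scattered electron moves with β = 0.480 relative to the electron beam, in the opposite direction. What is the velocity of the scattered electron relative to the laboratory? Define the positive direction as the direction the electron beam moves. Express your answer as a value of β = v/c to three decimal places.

With v = 0.859 and u' = -0.480 (in units of c),
u = (u' + v)/(1 + u'v/c²):
u = (-0.480 + 0.859) / (1 + (-0.480)·0.859) = 0.3790/0.5877 = 0.6449

β = +0.645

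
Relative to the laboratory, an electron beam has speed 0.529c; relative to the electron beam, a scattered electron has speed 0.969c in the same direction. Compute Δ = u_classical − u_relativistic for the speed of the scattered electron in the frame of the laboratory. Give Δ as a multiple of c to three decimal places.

Δ = 0.508c

Galilean: u_cl = 0.969 + 0.529 = 1.4980.
Relativistic: u_rel = (0.969 + 0.529) / (1 + 0.969·0.529) = 1.4980/1.5126 = 0.9903.
Δ = 1.4980 − 0.9903 = 0.5077.
(The classical prediction exceeds c; the relativistic result does not.)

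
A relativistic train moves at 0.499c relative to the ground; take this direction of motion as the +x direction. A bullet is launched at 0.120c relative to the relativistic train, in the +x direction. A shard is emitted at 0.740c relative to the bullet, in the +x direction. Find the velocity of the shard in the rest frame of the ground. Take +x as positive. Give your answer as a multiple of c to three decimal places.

0.924c

Apply u = (u' + v)/(1 + u'v/c²) successively, working outward toward the ground.
Start: velocity of the relativistic train relative to the ground = 0.4990c.
Compose with the bullet (u' = 0.120 in the relativistic train frame): u_1 = (0.120 + 0.499) / (1 + 0.120·0.499) = 0.6190/1.0599 = 0.5840.
Compose with the shard (u' = 0.740 in the bullet frame): u_2 = (0.740 + 0.584) / (1 + 0.740·0.584) = 1.3240/1.4322 = 0.9245.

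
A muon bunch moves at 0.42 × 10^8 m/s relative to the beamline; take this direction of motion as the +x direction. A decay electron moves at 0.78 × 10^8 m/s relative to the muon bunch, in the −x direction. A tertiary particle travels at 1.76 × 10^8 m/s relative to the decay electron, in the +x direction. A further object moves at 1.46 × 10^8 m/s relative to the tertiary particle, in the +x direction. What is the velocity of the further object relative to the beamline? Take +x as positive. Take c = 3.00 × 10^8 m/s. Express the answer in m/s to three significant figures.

Apply u = (u' + v)/(1 + u'v/c²) successively, working outward toward the beamline.
(Dividing each given speed by c = 3.00 × 10^8 m/s to work in units of c.)
Start: velocity of the muon bunch relative to the beamline = 0.1400c.
Compose with the decay electron (u' = -0.260 in the muon bunch frame): u_1 = (-0.260 + 0.140) / (1 + (-0.260)·0.140) = -0.1200/0.9636 = -0.1245.
Compose with the tertiary particle (u' = 0.587 in the decay electron frame): u_2 = (0.587 + (-0.125)) / (1 + 0.587·(-0.125)) = 0.4621/0.9269 = 0.4986.
Compose with the further object (u' = 0.487 in the tertiary particle frame): u_3 = (0.487 + 0.499) / (1 + 0.487·0.499) = 0.9852/1.2426 = 0.7929.
So u = 0.7929 × 3.00 × 10^8 m/s.

+2.38 × 10^8 m/s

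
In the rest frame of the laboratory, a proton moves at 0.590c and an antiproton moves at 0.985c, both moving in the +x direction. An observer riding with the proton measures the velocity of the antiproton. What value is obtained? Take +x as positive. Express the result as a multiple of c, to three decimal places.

+0.943c

β_A = 0.590, β_B = 0.985.
Transform to A's frame with the inverse velocity-addition law: u' = (u − v)/(1 − uv/c²), taking u = β_B and v = β_A.
u' = (0.985 − 0.590) / (1 − (0.590)(0.985)) = 0.3950/0.4189 = 0.9431.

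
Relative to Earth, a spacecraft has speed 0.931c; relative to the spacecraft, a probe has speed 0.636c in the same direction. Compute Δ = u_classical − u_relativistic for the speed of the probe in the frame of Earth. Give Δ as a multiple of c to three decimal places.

Galilean: u_cl = 0.636 + 0.931 = 1.5670.
Relativistic: u_rel = (0.636 + 0.931) / (1 + 0.636·0.931) = 1.5670/1.5921 = 0.9842.
Δ = 1.5670 − 0.9842 = 0.5828.
(The classical prediction exceeds c; the relativistic result does not.)

Δ = 0.583c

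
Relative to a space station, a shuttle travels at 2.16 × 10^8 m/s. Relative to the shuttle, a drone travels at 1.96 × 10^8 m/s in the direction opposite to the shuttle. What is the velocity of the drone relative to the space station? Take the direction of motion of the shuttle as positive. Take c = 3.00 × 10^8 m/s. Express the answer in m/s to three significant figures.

+3.78 × 10^7 m/s

In units of c (dividing by 3.00 × 10^8 m/s): v = 0.720, u' = -0.653.
u = (u' + v)/(1 + u'v/c²):
u = (-0.653 + 0.720) / (1 + (-0.653)·0.720) = 0.0667/0.5296 = 0.1259
(Galilean addition would give +0.067c.)
Converting back: u = 0.1259 × 3.00 × 10^8 m/s.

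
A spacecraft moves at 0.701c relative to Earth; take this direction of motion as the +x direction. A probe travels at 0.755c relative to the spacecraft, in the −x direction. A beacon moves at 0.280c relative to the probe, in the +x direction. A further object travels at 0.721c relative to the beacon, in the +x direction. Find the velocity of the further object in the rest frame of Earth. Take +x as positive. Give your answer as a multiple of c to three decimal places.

+0.794c

Apply u = (u' + v)/(1 + u'v/c²) successively, working outward toward Earth.
Start: velocity of the spacecraft relative to Earth = 0.7010c.
Compose with the probe (u' = -0.755 in the spacecraft frame): u_1 = (-0.755 + 0.701) / (1 + (-0.755)·0.701) = -0.0540/0.4707 = -0.1147.
Compose with the beacon (u' = 0.280 in the probe frame): u_2 = (0.280 + (-0.115)) / (1 + 0.280·(-0.115)) = 0.1653/0.9679 = 0.1708.
Compose with the further object (u' = 0.721 in the beacon frame): u_3 = (0.721 + 0.171) / (1 + 0.721·0.171) = 0.8918/1.1231 = 0.7940.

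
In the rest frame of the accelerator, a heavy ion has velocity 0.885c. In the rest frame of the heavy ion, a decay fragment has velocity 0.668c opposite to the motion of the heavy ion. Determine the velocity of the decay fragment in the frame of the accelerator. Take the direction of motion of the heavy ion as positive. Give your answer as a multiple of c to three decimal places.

+0.531c

With v = 0.885 and u' = -0.668 (in units of c),
u = (u' + v)/(1 + u'v/c²):
u = (-0.668 + 0.885) / (1 + (-0.668)·0.885) = 0.2170/0.4088 = 0.5308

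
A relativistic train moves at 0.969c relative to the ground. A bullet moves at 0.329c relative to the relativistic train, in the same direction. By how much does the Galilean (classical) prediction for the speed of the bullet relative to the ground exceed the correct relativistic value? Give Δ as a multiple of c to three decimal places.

Δ = 0.314c

Galilean: u_cl = 0.329 + 0.969 = 1.2980.
Relativistic: u_rel = (0.329 + 0.969) / (1 + 0.329·0.969) = 1.2980/1.3188 = 0.9842.
Δ = 1.2980 − 0.9842 = 0.3138.
(The classical prediction exceeds c; the relativistic result does not.)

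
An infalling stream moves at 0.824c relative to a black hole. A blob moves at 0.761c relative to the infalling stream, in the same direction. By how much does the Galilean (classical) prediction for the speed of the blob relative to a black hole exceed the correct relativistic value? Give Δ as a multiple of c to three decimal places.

Galilean: u_cl = 0.761 + 0.824 = 1.5850.
Relativistic: u_rel = (0.761 + 0.824) / (1 + 0.761·0.824) = 1.5850/1.6271 = 0.9741.
Δ = 1.5850 − 0.9741 = 0.6109.
(The classical prediction exceeds c; the relativistic result does not.)

Δ = 0.611c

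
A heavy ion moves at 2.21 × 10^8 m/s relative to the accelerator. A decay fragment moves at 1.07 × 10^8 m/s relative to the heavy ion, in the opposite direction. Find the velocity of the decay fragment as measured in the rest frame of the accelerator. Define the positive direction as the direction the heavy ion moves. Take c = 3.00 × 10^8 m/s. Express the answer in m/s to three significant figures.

In units of c (dividing by 3.00 × 10^8 m/s): v = 0.737, u' = -0.357.
u = (u' + v)/(1 + u'v/c²):
u = (-0.357 + 0.737) / (1 + (-0.357)·0.737) = 0.3800/0.7373 = 0.5154
Converting back: u = 0.5154 × 3.00 × 10^8 m/s.

+1.55 × 10^8 m/s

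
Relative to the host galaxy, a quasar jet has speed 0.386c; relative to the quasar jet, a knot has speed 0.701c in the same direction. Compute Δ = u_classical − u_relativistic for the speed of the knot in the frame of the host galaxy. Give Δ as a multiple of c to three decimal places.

Galilean: u_cl = 0.701 + 0.386 = 1.0870.
Relativistic: u_rel = (0.701 + 0.386) / (1 + 0.701·0.386) = 1.0870/1.2706 = 0.8555.
Δ = 1.0870 − 0.8555 = 0.2315.
(The classical prediction exceeds c; the relativistic result does not.)

Δ = 0.231c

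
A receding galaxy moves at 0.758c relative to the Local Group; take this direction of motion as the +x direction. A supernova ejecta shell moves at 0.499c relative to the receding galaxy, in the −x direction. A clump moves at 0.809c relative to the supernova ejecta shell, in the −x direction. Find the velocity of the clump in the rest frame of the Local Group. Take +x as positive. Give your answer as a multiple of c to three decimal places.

-0.592c

Apply u = (u' + v)/(1 + u'v/c²) successively, working outward toward the Local Group.
Start: velocity of the receding galaxy relative to the Local Group = 0.7580c.
Compose with the supernova ejecta shell (u' = -0.499 in the receding galaxy frame): u_1 = (-0.499 + 0.758) / (1 + (-0.499)·0.758) = 0.2590/0.6218 = 0.4166.
Compose with the clump (u' = -0.809 in the supernova ejecta shell frame): u_2 = (-0.809 + 0.417) / (1 + (-0.809)·0.417) = -0.3924/0.6630 = -0.5919.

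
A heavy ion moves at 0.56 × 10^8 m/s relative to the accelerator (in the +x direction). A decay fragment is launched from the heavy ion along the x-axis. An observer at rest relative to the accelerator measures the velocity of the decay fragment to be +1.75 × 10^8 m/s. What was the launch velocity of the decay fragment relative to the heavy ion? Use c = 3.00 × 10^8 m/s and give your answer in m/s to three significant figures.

+1.34 × 10^8 m/s

v = 0.187c, u = 0.583c.
Invert the composition law: u' = (u − v)/(1 − uv/c²).
u' = (0.583 − 0.187) / (1 − (0.583)(0.187)) = 0.3967/0.8911 = 0.4451.
u' = 0.4451 × 3.00 × 10^8 m/s.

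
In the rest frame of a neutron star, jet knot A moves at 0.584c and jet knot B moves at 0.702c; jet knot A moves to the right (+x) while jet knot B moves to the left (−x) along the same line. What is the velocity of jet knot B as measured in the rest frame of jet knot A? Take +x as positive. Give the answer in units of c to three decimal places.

β_A = 0.584, β_B = -0.702.
Transform to A's frame with the inverse velocity-addition law: u' = (u − v)/(1 − uv/c²), taking u = β_B and v = β_A.
u' = (-0.702 − 0.584) / (1 − (0.584)(-0.702)) = -1.2860/1.4100 = -0.9121.

-0.912c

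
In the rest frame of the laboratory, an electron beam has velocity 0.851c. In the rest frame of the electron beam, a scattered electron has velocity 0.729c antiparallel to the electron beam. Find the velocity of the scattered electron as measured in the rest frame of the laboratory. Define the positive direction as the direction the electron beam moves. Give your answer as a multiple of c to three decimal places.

With v = 0.851 and u' = -0.729 (in units of c),
u = (u' + v)/(1 + u'v/c²):
u = (-0.729 + 0.851) / (1 + (-0.729)·0.851) = 0.1220/0.3796 = 0.3214
(Galilean addition would give +0.122c.)

+0.321c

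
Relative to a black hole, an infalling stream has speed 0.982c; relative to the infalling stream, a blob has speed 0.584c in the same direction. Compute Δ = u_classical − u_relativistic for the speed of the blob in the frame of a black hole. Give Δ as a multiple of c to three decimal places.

Galilean: u_cl = 0.584 + 0.982 = 1.5660.
Relativistic: u_rel = (0.584 + 0.982) / (1 + 0.584·0.982) = 1.5660/1.5735 = 0.9952.
Δ = 1.5660 − 0.9952 = 0.5708.
(The classical prediction exceeds c; the relativistic result does not.)

Δ = 0.571c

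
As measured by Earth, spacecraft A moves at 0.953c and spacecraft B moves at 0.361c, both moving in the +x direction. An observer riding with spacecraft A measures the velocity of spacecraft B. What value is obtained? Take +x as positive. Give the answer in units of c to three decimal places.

-0.902c

β_A = 0.953, β_B = 0.361.
Transform to A's frame with the inverse velocity-addition law: u' = (u − v)/(1 − uv/c²), taking u = β_B and v = β_A.
u' = (0.361 − 0.953) / (1 − (0.953)(0.361)) = -0.5920/0.6560 = -0.9025.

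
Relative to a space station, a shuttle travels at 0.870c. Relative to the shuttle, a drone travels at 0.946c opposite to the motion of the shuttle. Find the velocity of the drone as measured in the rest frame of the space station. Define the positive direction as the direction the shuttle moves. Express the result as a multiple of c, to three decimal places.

-0.429c

With v = 0.870 and u' = -0.946 (in units of c),
u = (u' + v)/(1 + u'v/c²):
u = (-0.946 + 0.870) / (1 + (-0.946)·0.870) = -0.0760/0.1770 = -0.4294
(Galilean addition would give -0.076c.)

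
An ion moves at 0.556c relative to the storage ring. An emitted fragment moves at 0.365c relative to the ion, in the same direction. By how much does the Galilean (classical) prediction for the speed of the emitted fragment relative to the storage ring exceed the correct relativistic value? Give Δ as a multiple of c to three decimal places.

Galilean: u_cl = 0.365 + 0.556 = 0.9210.
Relativistic: u_rel = (0.365 + 0.556) / (1 + 0.365·0.556) = 0.9210/1.2029 = 0.7656.
Δ = 0.9210 − 0.7656 = 0.1554.

Δ = 0.155c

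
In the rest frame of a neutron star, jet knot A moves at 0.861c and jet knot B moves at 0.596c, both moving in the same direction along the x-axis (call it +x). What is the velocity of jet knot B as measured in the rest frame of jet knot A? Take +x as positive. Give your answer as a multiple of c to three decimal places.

β_A = 0.861, β_B = 0.596.
Transform to A's frame with the inverse velocity-addition law: u' = (u − v)/(1 − uv/c²), taking u = β_B and v = β_A.
u' = (0.596 − 0.861) / (1 − (0.861)(0.596)) = -0.2650/0.4868 = -0.5443.

-0.544c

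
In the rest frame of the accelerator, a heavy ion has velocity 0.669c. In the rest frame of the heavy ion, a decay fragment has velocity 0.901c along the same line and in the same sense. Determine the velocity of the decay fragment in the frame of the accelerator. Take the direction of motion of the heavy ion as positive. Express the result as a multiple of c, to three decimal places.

0.980c

With v = 0.669 and u' = 0.901 (in units of c),
u = (u' + v)/(1 + u'v/c²):
u = (0.901 + 0.669) / (1 + 0.901·0.669) = 1.5700/1.6028 = 0.9796
(Galilean addition would give +1.570c, exceeding c.)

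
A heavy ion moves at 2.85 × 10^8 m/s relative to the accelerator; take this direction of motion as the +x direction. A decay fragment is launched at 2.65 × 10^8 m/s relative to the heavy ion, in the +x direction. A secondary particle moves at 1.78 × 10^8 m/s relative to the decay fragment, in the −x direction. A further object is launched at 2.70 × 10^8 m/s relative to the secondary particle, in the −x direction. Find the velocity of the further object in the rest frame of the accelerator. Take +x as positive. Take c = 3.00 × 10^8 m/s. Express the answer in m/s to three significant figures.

+2.37 × 10^8 m/s

Apply u = (u' + v)/(1 + u'v/c²) successively, working outward toward the accelerator.
(Dividing each given speed by c = 3.00 × 10^8 m/s to work in units of c.)
Start: velocity of the heavy ion relative to the accelerator = 0.9500c.
Compose with the decay fragment (u' = 0.883 in the heavy ion frame): u_1 = (0.883 + 0.950) / (1 + 0.883·0.950) = 1.8333/1.8392 = 0.9968.
Compose with the secondary particle (u' = -0.593 in the decay fragment frame): u_2 = (-0.593 + 0.997) / (1 + (-0.593)·0.997) = 0.4035/0.4085 = 0.9876.
Compose with the further object (u' = -0.900 in the secondary particle frame): u_3 = (-0.900 + 0.988) / (1 + (-0.900)·0.988) = 0.0876/0.1111 = 0.7885.
So u = 0.7885 × 3.00 × 10^8 m/s.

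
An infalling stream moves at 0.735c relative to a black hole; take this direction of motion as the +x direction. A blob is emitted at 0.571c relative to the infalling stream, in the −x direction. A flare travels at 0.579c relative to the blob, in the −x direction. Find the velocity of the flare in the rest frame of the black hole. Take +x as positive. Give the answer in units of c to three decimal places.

-0.354c

Apply u = (u' + v)/(1 + u'v/c²) successively, working outward toward the black hole.
Start: velocity of the infalling stream relative to the black hole = 0.7350c.
Compose with the blob (u' = -0.571 in the infalling stream frame): u_1 = (-0.571 + 0.735) / (1 + (-0.571)·0.735) = 0.1640/0.5803 = 0.2826.
Compose with the flare (u' = -0.579 in the blob frame): u_2 = (-0.579 + 0.283) / (1 + (-0.579)·0.283) = -0.2964/0.8364 = -0.3544.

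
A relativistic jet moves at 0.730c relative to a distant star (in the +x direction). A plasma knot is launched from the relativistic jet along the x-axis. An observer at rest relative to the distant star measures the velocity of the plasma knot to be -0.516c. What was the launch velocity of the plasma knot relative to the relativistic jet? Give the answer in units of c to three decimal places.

-0.905c

Invert the composition law: u' = (u − v)/(1 − uv/c²).
u' = (-0.516 − 0.730) / (1 − (-0.516)(0.730)) = -1.2460/1.3767 = -0.9051.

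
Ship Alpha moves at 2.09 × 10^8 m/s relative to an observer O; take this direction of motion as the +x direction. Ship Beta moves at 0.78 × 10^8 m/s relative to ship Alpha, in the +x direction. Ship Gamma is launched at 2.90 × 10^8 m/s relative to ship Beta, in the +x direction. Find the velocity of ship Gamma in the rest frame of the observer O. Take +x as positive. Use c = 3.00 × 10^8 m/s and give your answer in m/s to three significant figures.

Apply u = (u' + v)/(1 + u'v/c²) successively, working outward toward the observer O.
(Dividing each given speed by c = 3.00 × 10^8 m/s to work in units of c.)
Start: velocity of ship Alpha relative to the observer O = 0.6967c.
Compose with ship Beta (u' = 0.260 in ship Alpha frame): u_1 = (0.260 + 0.697) / (1 + 0.260·0.697) = 0.9567/1.1811 = 0.8100.
Compose with ship Gamma (u' = 0.967 in ship Beta frame): u_2 = (0.967 + 0.810) / (1 + 0.967·0.810) = 1.7766/1.7830 = 0.9964.
So u = 0.9964 × 3.00 × 10^8 m/s.

2.99 × 10^8 m/s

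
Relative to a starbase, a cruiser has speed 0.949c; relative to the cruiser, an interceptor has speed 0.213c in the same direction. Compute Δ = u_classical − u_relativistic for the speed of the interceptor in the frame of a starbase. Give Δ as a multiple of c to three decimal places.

Δ = 0.195c

Galilean: u_cl = 0.213 + 0.949 = 1.1620.
Relativistic: u_rel = (0.213 + 0.949) / (1 + 0.213·0.949) = 1.1620/1.2021 = 0.9666.
Δ = 1.1620 − 0.9666 = 0.1954.
(The classical prediction exceeds c; the relativistic result does not.)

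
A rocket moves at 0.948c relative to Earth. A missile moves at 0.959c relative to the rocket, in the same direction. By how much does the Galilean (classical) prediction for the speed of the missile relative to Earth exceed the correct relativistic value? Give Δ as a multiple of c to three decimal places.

Galilean: u_cl = 0.959 + 0.948 = 1.9070.
Relativistic: u_rel = (0.959 + 0.948) / (1 + 0.959·0.948) = 1.9070/1.9091 = 0.9989.
Δ = 1.9070 − 0.9989 = 0.9081.
(The classical prediction exceeds c; the relativistic result does not.)

Δ = 0.908c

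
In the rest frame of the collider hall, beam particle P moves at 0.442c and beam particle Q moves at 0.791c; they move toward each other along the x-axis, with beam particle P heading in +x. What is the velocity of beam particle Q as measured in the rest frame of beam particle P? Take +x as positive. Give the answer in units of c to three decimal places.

β_A = 0.442, β_B = -0.791.
Transform to A's frame with the inverse velocity-addition law: u' = (u − v)/(1 − uv/c²), taking u = β_B and v = β_A.
u' = (-0.791 − 0.442) / (1 − (0.442)(-0.791)) = -1.2330/1.3496 = -0.9136.

-0.914c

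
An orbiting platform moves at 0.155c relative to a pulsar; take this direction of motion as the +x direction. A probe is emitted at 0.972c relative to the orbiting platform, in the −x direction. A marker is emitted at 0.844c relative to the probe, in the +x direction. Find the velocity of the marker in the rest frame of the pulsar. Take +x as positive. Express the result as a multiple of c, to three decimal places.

-0.627c

Apply u = (u' + v)/(1 + u'v/c²) successively, working outward toward the pulsar.
Start: velocity of the orbiting platform relative to the pulsar = 0.1550c.
Compose with the probe (u' = -0.972 in the orbiting platform frame): u_1 = (-0.972 + 0.155) / (1 + (-0.972)·0.155) = -0.8170/0.8493 = -0.9619.
Compose with the marker (u' = 0.844 in the probe frame): u_2 = (0.844 + (-0.962)) / (1 + 0.844·(-0.962)) = -0.1179/0.1881 = -0.6268.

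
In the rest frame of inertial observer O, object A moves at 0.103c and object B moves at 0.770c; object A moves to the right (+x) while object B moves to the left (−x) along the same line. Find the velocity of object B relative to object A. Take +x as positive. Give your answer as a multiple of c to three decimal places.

-0.809c

β_A = 0.103, β_B = -0.770.
Transform to A's frame with the inverse velocity-addition law: u' = (u − v)/(1 − uv/c²), taking u = β_B and v = β_A.
u' = (-0.770 − 0.103) / (1 − (0.103)(-0.770)) = -0.8730/1.0793 = -0.8089.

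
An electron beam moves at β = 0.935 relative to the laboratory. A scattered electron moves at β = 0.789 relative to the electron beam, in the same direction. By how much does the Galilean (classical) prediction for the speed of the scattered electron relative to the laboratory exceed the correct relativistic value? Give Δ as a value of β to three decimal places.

Galilean: u_cl = 0.789 + 0.935 = 1.7240.
Relativistic: u_rel = (0.789 + 0.935) / (1 + 0.789·0.935) = 1.7240/1.7377 = 0.9921.
Δ = 1.7240 − 0.9921 = 0.7319.
(The classical prediction exceeds c; the relativistic result does not.)

Δ = 0.732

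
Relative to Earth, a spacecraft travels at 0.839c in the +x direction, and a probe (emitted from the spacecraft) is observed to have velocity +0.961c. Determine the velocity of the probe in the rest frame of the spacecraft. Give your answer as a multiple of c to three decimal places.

+0.630c

Invert the composition law: u' = (u − v)/(1 − uv/c²).
u' = (0.961 − 0.839) / (1 − (0.961)(0.839)) = 0.1220/0.1937 = 0.6298.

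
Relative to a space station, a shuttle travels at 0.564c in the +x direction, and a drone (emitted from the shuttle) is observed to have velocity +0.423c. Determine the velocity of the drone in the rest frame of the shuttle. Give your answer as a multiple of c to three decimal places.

Invert the composition law: u' = (u − v)/(1 − uv/c²).
u' = (0.423 − 0.564) / (1 − (0.423)(0.564)) = -0.1410/0.7614 = -0.1852.

-0.185c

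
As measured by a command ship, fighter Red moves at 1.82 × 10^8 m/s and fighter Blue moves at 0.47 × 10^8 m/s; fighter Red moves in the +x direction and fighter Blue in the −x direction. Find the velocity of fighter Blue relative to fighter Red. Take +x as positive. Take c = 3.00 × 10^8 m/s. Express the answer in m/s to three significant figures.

β_A = 0.607, β_B = -0.157 (dividing each by c = 3.00 × 10^8 m/s).
Transform to A's frame with the inverse velocity-addition law: u' = (u − v)/(1 − uv/c²), taking u = β_B and v = β_A.
u' = (-0.157 − 0.607) / (1 − (0.607)(-0.157)) = -0.7633/1.0950 = -0.6971.
u' = -0.6971 × 3.00 × 10^8 m/s.

-2.09 × 10^8 m/s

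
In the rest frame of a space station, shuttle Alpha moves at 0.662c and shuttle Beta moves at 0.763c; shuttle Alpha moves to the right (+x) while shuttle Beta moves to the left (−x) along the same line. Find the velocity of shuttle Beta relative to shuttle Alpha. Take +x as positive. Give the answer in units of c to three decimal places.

β_A = 0.662, β_B = -0.763.
Transform to A's frame with the inverse velocity-addition law: u' = (u − v)/(1 − uv/c²), taking u = β_B and v = β_A.
u' = (-0.763 − 0.662) / (1 − (0.662)(-0.763)) = -1.4250/1.5051 = -0.9468.

-0.947c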